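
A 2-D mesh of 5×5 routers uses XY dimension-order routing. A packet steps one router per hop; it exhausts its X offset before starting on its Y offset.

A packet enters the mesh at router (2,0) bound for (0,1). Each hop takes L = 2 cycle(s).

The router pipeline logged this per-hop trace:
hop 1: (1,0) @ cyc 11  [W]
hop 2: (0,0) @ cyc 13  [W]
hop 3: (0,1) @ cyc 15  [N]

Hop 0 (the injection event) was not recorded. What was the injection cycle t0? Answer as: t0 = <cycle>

t0 = 9

The first recorded entry is hop 1 at cycle 11.
Therefore t0 = 11 − L = 9.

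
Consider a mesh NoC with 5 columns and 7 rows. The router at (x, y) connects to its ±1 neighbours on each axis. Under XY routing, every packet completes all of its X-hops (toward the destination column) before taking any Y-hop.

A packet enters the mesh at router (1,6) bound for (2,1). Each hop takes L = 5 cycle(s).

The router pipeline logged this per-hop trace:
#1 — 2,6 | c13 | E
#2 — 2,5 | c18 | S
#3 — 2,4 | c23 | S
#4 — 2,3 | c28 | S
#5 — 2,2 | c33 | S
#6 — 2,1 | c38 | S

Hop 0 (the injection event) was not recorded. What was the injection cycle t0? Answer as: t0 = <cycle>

t0 = 8

The first recorded entry is hop 1 at cycle 13.
So t0 = 13 − 1·5 = 8.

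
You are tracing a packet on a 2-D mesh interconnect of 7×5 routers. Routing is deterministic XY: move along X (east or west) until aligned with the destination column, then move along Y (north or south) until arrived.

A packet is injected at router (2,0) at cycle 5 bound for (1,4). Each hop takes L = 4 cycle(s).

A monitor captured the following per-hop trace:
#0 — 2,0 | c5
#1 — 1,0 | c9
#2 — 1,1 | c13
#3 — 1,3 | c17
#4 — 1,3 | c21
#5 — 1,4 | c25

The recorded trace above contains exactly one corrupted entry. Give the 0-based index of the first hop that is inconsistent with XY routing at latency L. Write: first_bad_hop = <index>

first_bad_hop = 3

  1: Δx=-1 Δy=+0 Δt=4 [ok]
  2: Δx=+0 Δy=+1 Δt=4 [ok]
  3: Δx=+0 Δy=+2 Δt=4 [BAD: non-unit step]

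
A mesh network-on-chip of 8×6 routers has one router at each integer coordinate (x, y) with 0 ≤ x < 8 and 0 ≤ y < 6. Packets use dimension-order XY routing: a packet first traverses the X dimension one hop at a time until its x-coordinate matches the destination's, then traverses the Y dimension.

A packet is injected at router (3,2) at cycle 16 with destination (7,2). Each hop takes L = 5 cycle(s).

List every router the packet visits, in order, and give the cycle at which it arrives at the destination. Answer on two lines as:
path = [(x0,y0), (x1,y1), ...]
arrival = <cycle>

path = [(3,2), (4,2), (5,2), (6,2), (7,2)]
arrival = 36

src (3,2)  cyc=16
E→(4,2)  cyc=21
E→(5,2)  cyc=26
E→(6,2)  cyc=31
E→(7,2)  cyc=36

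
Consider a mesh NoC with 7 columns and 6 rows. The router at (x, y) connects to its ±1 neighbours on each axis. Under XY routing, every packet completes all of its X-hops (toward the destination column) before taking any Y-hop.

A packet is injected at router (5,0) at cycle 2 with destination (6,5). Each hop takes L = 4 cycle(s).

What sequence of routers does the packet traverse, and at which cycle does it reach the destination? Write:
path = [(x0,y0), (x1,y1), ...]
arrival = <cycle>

path = [(5,0), (6,0), (6,1), (6,2), (6,3), (6,4), (6,5)]
arrival = 26

  0. router=(5,0) cycle=2 (inject)
  1. router=(6,0) cycle=6 dir=E
  2. router=(6,1) cycle=10 dir=N
  3. router=(6,2) cycle=14 dir=N
  4. router=(6,3) cycle=18 dir=N
  5. router=(6,4) cycle=22 dir=N
  6. router=(6,5) cycle=26 dir=N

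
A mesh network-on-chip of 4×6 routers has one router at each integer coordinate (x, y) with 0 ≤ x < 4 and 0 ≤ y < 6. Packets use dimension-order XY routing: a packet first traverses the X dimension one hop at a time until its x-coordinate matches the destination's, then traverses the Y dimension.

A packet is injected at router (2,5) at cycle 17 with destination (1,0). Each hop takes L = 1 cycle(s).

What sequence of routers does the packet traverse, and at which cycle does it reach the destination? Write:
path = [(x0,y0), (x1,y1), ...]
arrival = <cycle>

path = [(2,5), (1,5), (1,4), (1,3), (1,2), (1,1), (1,0)]
arrival = 23

hop 0: (2,5) @ cyc 17
hop 1: (1,5) @ cyc 18  [W]
hop 2: (1,4) @ cyc 19  [S]
hop 3: (1,3) @ cyc 20  [S]
hop 4: (1,2) @ cyc 21  [S]
hop 5: (1,1) @ cyc 22  [S]
hop 6: (1,0) @ cyc 23  [S]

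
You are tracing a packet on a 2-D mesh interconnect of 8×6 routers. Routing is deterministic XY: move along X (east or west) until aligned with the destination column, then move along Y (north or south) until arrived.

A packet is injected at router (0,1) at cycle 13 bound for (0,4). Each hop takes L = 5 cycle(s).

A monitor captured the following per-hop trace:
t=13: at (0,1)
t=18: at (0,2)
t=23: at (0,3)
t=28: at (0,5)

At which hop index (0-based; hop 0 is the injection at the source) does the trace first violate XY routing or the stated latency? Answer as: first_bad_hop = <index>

first_bad_hop = 3

hop 1: step (+0,+1), +5 cyc — ok
hop 2: step (+0,+1), +5 cyc — ok
hop 3: step (+0,+2), +5 cyc — BAD: non-unit step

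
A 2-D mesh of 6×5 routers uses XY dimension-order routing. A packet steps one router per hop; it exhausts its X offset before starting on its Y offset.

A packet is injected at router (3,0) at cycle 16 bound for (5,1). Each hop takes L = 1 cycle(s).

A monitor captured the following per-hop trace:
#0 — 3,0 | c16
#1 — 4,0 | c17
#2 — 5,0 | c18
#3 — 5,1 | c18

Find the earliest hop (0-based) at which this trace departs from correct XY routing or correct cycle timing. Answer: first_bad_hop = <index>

first_bad_hop = 3

[1] (+1,+0) / 1c ⇒ ok
[2] (+1,+0) / 1c ⇒ ok
[3] (+0,+1) / 0c ⇒ BAD: Δcyc=0≠L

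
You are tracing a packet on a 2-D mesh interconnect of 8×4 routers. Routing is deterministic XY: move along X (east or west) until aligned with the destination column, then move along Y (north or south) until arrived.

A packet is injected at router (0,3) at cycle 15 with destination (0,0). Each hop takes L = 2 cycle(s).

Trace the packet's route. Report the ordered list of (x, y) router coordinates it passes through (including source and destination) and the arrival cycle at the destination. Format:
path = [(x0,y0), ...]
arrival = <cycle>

src (0,3)  cyc=15
S→(0,2)  cyc=17
S→(0,1)  cyc=19
S→(0,0)  cyc=21

path = [(0,3), (0,2), (0,1), (0,0)]
arrival = 21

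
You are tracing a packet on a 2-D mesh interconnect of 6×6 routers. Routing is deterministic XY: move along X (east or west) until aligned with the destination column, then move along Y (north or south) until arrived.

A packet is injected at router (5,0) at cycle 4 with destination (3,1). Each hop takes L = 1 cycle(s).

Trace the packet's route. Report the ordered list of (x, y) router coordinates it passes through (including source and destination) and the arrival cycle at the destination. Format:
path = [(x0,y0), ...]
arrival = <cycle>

path = [(5,0), (4,0), (3,0), (3,1)]
arrival = 7

[0] x=5 y=0 t=4
[1] x=4 y=0 t=5 →W
[2] x=3 y=0 t=6 →W
[3] x=3 y=1 t=7 →N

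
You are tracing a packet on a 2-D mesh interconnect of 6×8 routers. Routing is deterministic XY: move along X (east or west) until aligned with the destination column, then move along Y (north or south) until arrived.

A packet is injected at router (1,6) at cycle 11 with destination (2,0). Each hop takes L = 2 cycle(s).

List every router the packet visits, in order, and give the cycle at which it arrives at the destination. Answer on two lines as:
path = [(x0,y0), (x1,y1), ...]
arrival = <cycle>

path = [(1,6), (2,6), (2,5), (2,4), (2,3), (2,2), (2,1), (2,0)]
arrival = 25

src (1,6)  cyc=11
E→(2,6)  cyc=13
S→(2,5)  cyc=15
S→(2,4)  cyc=17
S→(2,3)  cyc=19
S→(2,2)  cyc=21
S→(2,1)  cyc=23
S→(2,0)  cyc=25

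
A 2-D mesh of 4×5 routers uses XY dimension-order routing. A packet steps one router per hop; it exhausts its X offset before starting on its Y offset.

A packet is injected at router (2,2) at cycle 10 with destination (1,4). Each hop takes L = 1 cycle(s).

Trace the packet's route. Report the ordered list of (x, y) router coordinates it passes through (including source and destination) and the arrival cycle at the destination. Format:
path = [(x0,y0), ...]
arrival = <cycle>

path = [(2,2), (1,2), (1,3), (1,4)]
arrival = 13

#0 — 2,2 | c10
#1 — 1,2 | c11 | W
#2 — 1,3 | c12 | N
#3 — 1,4 | c13 | N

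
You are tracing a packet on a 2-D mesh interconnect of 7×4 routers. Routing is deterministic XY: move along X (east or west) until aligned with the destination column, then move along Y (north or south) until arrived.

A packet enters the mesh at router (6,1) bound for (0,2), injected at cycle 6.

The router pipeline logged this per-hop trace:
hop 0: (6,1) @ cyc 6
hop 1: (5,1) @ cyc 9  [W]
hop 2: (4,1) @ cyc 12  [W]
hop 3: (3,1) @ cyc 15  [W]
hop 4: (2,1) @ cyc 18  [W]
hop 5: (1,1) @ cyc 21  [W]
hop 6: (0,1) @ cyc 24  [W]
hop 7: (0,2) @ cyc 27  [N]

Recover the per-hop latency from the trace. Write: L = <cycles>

Between hops 0 and 1 the cycle counter advances 9 − 6 = 3.
Each hop adds L, hence L = 3.

L = 3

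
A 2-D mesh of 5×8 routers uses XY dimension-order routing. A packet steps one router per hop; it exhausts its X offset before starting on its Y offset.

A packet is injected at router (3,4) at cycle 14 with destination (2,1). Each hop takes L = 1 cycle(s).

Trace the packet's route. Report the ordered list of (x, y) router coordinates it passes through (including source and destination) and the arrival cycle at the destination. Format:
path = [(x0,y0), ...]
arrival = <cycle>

[0] x=3 y=4 t=14
[1] x=2 y=4 t=15 →W
[2] x=2 y=3 t=16 →S
[3] x=2 y=2 t=17 →S
[4] x=2 y=1 t=18 →S

path = [(3,4), (2,4), (2,3), (2,2), (2,1)]
arrival = 18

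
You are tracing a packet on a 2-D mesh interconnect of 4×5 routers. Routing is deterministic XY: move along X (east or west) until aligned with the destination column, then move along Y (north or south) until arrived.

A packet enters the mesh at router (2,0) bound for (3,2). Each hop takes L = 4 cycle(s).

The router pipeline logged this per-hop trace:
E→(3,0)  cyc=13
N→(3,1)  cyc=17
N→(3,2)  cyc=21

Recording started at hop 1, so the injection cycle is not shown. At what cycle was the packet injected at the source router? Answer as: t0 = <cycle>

Hop 1 reached at cycle 13; hop k is at t0 + k·L.
So t0 = 13 − 1·4 = 9.

t0 = 9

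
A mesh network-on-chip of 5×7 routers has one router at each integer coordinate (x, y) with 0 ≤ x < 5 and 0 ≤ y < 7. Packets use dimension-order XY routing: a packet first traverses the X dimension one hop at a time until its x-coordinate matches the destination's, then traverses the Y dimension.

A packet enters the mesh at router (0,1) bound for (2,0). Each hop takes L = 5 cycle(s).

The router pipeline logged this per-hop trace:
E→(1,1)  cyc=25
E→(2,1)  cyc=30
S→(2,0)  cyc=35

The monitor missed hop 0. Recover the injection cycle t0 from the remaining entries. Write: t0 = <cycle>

The first recorded entry is hop 1 at cycle 25.
So t0 = 25 − 1·5 = 20.

t0 = 20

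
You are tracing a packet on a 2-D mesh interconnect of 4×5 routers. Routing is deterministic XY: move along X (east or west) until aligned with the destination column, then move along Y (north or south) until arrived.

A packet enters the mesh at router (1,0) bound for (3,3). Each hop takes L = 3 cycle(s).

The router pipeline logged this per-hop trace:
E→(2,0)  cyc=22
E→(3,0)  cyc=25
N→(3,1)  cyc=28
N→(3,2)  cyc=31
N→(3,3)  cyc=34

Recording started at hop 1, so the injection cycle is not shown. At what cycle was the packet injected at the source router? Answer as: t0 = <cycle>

t0 = 19

cyc[1] = 22 and cyc[k] = t0 + k·L for every k.
Therefore t0 = 22 − L = 19.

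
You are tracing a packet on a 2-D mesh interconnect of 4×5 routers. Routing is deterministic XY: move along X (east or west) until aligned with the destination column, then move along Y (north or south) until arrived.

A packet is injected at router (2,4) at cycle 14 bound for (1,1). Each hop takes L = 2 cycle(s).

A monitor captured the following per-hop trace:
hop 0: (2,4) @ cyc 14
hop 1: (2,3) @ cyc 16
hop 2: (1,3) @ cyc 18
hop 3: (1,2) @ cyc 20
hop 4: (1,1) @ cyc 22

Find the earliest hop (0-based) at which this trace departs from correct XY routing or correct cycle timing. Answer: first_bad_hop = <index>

check 1→ d=(0,-1) cyc+2: BAD: Y-move but x=2≠1

first_bad_hop = 1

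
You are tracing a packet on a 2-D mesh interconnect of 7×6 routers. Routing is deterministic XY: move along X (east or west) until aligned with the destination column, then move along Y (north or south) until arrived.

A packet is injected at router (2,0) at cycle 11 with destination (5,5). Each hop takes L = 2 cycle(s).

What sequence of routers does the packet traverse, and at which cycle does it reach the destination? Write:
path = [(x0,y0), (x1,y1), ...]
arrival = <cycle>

path = [(2,0), (3,0), (4,0), (5,0), (5,1), (5,2), (5,3), (5,4), (5,5)]
arrival = 27

  0. router=(2,0) cycle=11 (inject)
  1. router=(3,0) cycle=13 dir=E
  2. router=(4,0) cycle=15 dir=E
  3. router=(5,0) cycle=17 dir=E
  4. router=(5,1) cycle=19 dir=N
  5. router=(5,2) cycle=21 dir=N
  6. router=(5,3) cycle=23 dir=N
  7. router=(5,4) cycle=25 dir=N
  8. router=(5,5) cycle=27 dir=N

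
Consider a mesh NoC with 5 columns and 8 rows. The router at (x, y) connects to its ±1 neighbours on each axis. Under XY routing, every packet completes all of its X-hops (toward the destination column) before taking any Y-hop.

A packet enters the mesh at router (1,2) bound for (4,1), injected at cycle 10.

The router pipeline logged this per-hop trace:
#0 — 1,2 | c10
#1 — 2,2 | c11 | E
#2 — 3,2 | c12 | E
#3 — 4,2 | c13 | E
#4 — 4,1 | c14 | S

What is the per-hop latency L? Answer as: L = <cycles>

L = 1

Between hops 0 and 1 the cycle counter advances 11 − 10 = 1.
Per-hop latency L = Δcyc = 1.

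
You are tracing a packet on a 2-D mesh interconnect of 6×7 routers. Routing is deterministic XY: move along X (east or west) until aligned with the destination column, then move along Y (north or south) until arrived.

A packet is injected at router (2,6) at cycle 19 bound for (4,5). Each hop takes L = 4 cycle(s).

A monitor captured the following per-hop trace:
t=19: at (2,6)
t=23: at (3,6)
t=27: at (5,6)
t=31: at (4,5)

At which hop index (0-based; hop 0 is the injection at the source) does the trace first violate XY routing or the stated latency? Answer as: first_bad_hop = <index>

check 1→ d=(1,0) cyc+4: ok
check 2→ d=(2,0) cyc+4: BAD: non-unit step

first_bad_hop = 2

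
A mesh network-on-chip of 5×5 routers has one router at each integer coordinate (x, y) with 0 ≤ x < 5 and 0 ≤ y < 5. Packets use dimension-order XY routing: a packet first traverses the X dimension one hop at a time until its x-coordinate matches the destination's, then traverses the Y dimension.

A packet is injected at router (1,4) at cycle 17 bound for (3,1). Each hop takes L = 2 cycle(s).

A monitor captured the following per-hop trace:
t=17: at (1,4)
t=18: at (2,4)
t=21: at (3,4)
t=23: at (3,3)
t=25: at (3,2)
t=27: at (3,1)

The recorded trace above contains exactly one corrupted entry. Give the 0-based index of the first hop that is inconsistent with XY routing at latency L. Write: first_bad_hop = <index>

  1: Δx=+1 Δy=+0 Δt=1 [BAD: Δcyc=1≠L]

first_bad_hop = 1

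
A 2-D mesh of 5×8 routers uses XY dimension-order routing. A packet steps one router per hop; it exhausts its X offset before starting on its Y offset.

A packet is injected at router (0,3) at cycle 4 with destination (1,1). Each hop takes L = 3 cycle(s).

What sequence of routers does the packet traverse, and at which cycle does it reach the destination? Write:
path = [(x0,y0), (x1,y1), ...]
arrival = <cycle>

hop 0: (0,3) @ cyc 4
hop 1: (1,3) @ cyc 7  [E]
hop 2: (1,2) @ cyc 10  [S]
hop 3: (1,1) @ cyc 13  [S]

path = [(0,3), (1,3), (1,2), (1,1)]
arrival = 13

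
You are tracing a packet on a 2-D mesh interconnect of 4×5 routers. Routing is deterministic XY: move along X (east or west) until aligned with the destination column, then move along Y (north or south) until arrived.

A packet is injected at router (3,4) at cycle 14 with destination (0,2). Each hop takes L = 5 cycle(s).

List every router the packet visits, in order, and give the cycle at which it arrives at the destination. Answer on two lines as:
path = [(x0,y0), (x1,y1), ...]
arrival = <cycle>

[0] x=3 y=4 t=14
[1] x=2 y=4 t=19 →W
[2] x=1 y=4 t=24 →W
[3] x=0 y=4 t=29 →W
[4] x=0 y=3 t=34 →S
[5] x=0 y=2 t=39 →S

path = [(3,4), (2,4), (1,4), (0,4), (0,3), (0,2)]
arrival = 39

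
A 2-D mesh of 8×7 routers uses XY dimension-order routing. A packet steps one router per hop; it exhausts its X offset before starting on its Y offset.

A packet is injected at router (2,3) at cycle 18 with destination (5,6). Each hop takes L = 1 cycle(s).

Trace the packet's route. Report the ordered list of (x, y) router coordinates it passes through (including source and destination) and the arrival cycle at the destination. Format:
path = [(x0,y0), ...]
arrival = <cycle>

path = [(2,3), (3,3), (4,3), (5,3), (5,4), (5,5), (5,6)]
arrival = 24

[0] x=2 y=3 t=18
[1] x=3 y=3 t=19 →E
[2] x=4 y=3 t=20 →E
[3] x=5 y=3 t=21 →E
[4] x=5 y=4 t=22 →N
[5] x=5 y=5 t=23 →N
[6] x=5 y=6 t=24 →N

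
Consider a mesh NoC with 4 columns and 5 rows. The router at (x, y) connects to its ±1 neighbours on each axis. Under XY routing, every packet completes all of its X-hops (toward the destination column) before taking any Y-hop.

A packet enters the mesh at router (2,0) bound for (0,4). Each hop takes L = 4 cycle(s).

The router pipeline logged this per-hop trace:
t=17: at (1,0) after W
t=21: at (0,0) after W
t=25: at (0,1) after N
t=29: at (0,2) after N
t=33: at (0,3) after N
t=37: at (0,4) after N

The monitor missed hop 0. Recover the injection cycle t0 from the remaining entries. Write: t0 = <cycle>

At hop 1 the cycle is 17; in general cyc_k = t0 + kL.
So t0 = 17 − 1·4 = 13.

t0 = 13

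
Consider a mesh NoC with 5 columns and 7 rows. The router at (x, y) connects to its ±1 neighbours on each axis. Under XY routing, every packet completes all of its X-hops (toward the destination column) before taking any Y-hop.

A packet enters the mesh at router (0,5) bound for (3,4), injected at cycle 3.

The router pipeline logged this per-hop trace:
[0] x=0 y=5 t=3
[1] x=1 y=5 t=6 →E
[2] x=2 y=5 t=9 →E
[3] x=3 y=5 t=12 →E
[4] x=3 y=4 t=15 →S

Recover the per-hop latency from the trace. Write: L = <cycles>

L = 3

Between hops 0 and 1 the cycle counter advances 6 − 3 = 3.
One hop costs L cycles, so L = 3.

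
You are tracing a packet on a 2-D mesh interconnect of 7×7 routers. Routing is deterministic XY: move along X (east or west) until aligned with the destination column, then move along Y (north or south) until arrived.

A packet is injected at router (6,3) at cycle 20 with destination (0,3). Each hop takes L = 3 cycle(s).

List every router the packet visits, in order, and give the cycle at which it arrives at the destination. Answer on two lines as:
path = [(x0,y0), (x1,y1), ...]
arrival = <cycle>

  0. router=(6,3) cycle=20 (inject)
  1. router=(5,3) cycle=23 dir=W
  2. router=(4,3) cycle=26 dir=W
  3. router=(3,3) cycle=29 dir=W
  4. router=(2,3) cycle=32 dir=W
  5. router=(1,3) cycle=35 dir=W
  6. router=(0,3) cycle=38 dir=W

path = [(6,3), (5,3), (4,3), (3,3), (2,3), (1,3), (0,3)]
arrival = 38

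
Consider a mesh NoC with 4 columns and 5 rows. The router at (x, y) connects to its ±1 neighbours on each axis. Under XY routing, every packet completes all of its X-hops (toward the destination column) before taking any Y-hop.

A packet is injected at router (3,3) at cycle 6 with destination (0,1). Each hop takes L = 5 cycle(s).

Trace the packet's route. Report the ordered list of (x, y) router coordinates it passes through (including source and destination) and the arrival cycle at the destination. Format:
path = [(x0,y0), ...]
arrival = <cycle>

src (3,3)  cyc=6
W→(2,3)  cyc=11
W→(1,3)  cyc=16
W→(0,3)  cyc=21
S→(0,2)  cyc=26
S→(0,1)  cyc=31

path = [(3,3), (2,3), (1,3), (0,3), (0,2), (0,1)]
arrival = 31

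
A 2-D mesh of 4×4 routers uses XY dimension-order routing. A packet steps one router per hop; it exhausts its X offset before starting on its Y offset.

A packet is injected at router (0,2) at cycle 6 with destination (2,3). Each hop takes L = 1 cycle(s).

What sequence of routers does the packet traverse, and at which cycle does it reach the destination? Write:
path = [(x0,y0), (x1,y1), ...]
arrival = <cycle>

[0] x=0 y=2 t=6
[1] x=1 y=2 t=7 →E
[2] x=2 y=2 t=8 →E
[3] x=2 y=3 t=9 →N

path = [(0,2), (1,2), (2,2), (2,3)]
arrival = 9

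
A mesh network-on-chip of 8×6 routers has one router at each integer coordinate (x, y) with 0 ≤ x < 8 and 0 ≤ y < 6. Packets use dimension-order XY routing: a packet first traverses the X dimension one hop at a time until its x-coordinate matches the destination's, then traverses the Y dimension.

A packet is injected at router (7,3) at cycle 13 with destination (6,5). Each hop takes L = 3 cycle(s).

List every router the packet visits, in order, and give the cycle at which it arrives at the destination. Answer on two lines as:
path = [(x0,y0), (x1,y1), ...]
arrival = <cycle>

path = [(7,3), (6,3), (6,4), (6,5)]
arrival = 22

#0 — 7,3 | c13
#1 — 6,3 | c16 | W
#2 — 6,4 | c19 | N
#3 — 6,5 | c22 | N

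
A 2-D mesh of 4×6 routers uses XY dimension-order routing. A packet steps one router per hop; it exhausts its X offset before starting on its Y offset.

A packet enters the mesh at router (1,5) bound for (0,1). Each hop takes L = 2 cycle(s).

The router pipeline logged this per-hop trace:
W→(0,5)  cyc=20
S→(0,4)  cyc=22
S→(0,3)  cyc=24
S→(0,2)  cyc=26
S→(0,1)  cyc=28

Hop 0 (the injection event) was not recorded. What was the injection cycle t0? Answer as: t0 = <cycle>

Hop 1 reached at cycle 20; hop k is at t0 + k·L.
So t0 = 20 − 1·2 = 18.

t0 = 18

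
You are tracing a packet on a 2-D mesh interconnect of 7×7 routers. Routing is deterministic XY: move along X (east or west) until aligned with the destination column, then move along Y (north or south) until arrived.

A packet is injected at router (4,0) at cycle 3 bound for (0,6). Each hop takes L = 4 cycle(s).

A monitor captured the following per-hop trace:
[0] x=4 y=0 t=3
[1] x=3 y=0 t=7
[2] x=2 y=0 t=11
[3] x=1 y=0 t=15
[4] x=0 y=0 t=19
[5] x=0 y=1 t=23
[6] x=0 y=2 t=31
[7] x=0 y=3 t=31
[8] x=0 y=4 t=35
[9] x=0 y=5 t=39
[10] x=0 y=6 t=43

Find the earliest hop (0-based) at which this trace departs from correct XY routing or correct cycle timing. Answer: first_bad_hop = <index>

first_bad_hop = 6

[1] (-1,+0) / 4c ⇒ ok
[2] (-1,+0) / 4c ⇒ ok
[3] (-1,+0) / 4c ⇒ ok
[4] (-1,+0) / 4c ⇒ ok
[5] (+0,+1) / 4c ⇒ ok
[6] (+0,+1) / 8c ⇒ BAD: Δcyc=8≠L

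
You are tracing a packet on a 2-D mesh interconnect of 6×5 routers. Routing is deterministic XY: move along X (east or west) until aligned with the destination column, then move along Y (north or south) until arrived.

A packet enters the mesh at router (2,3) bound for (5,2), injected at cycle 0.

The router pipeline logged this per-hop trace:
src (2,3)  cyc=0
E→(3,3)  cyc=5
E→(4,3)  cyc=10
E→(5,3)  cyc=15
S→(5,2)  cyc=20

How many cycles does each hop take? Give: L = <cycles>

L = 5

Δcyc across hop 0→1: 5 − 0 = 5.
One hop costs L cycles, so L = 5.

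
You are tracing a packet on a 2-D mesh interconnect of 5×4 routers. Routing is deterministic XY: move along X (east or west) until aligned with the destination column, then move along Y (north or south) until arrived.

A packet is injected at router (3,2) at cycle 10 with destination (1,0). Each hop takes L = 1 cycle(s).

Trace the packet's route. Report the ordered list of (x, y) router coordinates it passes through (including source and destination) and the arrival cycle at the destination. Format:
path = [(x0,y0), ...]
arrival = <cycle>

#0 — 3,2 | c10
#1 — 2,2 | c11 | W
#2 — 1,2 | c12 | W
#3 — 1,1 | c13 | S
#4 — 1,0 | c14 | S

path = [(3,2), (2,2), (1,2), (1,1), (1,0)]
arrival = 14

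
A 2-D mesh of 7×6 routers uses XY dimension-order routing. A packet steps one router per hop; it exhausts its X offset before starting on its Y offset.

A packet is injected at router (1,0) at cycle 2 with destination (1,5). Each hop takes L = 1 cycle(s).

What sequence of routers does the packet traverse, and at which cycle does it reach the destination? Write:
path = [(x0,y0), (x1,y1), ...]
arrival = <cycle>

#0 — 1,0 | c2
#1 — 1,1 | c3 | N
#2 — 1,2 | c4 | N
#3 — 1,3 | c5 | N
#4 — 1,4 | c6 | N
#5 — 1,5 | c7 | N

path = [(1,0), (1,1), (1,2), (1,3), (1,4), (1,5)]
arrival = 7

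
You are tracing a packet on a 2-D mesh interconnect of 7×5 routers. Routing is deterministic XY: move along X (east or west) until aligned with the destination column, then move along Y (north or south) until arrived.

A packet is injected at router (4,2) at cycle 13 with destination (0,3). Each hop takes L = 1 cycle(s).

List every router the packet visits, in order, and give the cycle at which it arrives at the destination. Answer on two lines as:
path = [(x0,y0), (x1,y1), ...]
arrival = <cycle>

path = [(4,2), (3,2), (2,2), (1,2), (0,2), (0,3)]
arrival = 18

t=13: at (4,2)
t=14: at (3,2) after W
t=15: at (2,2) after W
t=16: at (1,2) after W
t=17: at (0,2) after W
t=18: at (0,3) after N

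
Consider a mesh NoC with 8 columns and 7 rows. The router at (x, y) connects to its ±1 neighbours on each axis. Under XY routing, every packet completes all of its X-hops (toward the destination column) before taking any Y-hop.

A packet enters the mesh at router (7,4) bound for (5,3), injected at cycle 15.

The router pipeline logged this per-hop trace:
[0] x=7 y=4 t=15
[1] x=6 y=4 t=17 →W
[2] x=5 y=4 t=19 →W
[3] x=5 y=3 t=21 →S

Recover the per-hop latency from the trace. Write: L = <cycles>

cyc[1] − cyc[0] = 17 − 15 = 2.
Each hop adds L, hence L = 2.

L = 2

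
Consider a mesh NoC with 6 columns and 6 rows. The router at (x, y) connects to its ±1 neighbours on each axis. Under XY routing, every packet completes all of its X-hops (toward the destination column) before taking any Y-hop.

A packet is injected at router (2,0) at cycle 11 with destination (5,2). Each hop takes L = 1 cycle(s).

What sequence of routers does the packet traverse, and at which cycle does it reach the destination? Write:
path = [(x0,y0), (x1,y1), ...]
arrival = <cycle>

#0 — 2,0 | c11
#1 — 3,0 | c12 | E
#2 — 4,0 | c13 | E
#3 — 5,0 | c14 | E
#4 — 5,1 | c15 | N
#5 — 5,2 | c16 | N

path = [(2,0), (3,0), (4,0), (5,0), (5,1), (5,2)]
arrival = 16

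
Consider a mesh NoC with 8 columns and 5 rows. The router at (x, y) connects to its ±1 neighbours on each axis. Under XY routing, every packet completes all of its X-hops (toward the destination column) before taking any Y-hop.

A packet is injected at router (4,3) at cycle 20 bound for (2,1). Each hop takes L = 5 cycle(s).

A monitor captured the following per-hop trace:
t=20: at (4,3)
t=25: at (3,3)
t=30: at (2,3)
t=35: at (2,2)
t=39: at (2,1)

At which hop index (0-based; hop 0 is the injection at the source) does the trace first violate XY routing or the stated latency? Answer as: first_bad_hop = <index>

hop 1: step (-1,+0), +5 cyc — ok
hop 2: step (-1,+0), +5 cyc — ok
hop 3: step (+0,-1), +5 cyc — ok
hop 4: step (+0,-1), +4 cyc — BAD: Δcyc=4≠L

first_bad_hop = 4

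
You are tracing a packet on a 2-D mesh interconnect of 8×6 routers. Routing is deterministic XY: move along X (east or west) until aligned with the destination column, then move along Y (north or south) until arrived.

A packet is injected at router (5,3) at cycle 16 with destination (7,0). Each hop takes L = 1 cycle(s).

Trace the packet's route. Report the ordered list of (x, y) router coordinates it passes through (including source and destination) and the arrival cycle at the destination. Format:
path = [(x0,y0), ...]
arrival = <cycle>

path = [(5,3), (6,3), (7,3), (7,2), (7,1), (7,0)]
arrival = 21

[0] x=5 y=3 t=16
[1] x=6 y=3 t=17 →E
[2] x=7 y=3 t=18 →E
[3] x=7 y=2 t=19 →S
[4] x=7 y=1 t=20 →S
[5] x=7 y=0 t=21 →S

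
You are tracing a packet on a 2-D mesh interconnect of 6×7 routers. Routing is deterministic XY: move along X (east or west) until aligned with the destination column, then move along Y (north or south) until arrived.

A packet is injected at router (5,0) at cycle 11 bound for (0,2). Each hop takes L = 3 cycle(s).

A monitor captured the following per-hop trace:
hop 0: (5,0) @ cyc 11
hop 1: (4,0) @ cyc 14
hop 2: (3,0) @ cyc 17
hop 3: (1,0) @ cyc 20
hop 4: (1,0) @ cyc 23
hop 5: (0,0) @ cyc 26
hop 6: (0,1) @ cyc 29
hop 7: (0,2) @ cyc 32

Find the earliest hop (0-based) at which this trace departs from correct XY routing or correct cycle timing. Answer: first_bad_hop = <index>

first_bad_hop = 3

check 1→ d=(-1,0) cyc+3: ok
check 2→ d=(-1,0) cyc+3: ok
check 3→ d=(-2,0) cyc+3: BAD: non-unit step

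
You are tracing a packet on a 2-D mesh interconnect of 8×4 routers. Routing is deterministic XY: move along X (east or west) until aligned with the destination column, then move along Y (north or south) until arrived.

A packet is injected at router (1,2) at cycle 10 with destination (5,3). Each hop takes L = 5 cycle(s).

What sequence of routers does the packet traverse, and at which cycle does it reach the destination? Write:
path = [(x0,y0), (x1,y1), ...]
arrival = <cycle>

path = [(1,2), (2,2), (3,2), (4,2), (5,2), (5,3)]
arrival = 35

hop 0: (1,2) @ cyc 10
hop 1: (2,2) @ cyc 15  [E]
hop 2: (3,2) @ cyc 20  [E]
hop 3: (4,2) @ cyc 25  [E]
hop 4: (5,2) @ cyc 30  [E]
hop 5: (5,3) @ cyc 35  [N]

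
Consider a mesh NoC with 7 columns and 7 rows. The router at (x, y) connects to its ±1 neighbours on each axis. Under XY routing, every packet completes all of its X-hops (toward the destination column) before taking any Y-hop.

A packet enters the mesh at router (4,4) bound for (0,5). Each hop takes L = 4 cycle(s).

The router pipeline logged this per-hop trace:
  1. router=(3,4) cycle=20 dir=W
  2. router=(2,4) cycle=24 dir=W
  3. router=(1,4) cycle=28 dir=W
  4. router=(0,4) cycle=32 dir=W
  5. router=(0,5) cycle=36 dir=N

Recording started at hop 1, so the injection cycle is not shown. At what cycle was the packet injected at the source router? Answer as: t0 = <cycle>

t0 = 16

The first recorded entry is hop 1 at cycle 20.
So t0 = 20 − 1·4 = 16.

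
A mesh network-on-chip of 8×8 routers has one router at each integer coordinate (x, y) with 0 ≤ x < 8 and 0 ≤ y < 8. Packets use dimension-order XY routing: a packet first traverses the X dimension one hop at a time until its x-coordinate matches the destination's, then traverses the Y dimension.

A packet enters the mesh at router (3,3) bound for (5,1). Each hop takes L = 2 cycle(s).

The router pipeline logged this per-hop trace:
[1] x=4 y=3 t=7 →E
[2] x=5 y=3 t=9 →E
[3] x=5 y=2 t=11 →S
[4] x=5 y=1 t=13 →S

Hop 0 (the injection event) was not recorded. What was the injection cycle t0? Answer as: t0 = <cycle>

t0 = 5

Hop 1 reached at cycle 7; hop k is at t0 + k·L.
t0 = cyc[1] − L = 7 − 2 = 5.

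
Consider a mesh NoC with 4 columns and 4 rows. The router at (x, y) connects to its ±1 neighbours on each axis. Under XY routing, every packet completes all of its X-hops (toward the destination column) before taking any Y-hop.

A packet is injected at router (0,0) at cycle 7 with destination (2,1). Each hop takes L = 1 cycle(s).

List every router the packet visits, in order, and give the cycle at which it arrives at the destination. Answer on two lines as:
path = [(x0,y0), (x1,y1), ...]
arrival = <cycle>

src (0,0)  cyc=7
E→(1,0)  cyc=8
E→(2,0)  cyc=9
N→(2,1)  cyc=10

path = [(0,0), (1,0), (2,0), (2,1)]
arrival = 10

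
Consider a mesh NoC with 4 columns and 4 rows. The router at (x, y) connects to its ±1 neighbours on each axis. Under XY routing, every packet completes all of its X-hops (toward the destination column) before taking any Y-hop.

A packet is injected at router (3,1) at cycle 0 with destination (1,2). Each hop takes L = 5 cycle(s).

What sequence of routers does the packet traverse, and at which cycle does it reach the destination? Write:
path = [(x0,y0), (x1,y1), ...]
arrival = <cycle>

t=0: at (3,1)
t=5: at (2,1) after W
t=10: at (1,1) after W
t=15: at (1,2) after N

path = [(3,1), (2,1), (1,1), (1,2)]
arrival = 15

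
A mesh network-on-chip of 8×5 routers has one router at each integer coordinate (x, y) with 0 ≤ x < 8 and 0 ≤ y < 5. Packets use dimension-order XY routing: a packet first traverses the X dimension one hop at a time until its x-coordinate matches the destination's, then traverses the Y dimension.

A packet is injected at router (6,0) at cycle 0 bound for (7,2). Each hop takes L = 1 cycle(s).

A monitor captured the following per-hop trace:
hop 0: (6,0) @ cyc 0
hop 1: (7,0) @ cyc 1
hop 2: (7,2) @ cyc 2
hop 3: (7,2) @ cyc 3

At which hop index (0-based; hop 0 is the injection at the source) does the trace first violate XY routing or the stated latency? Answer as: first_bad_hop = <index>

first_bad_hop = 2

  1: Δx=+1 Δy=+0 Δt=1 [ok]
  2: Δx=+0 Δy=+2 Δt=1 [BAD: non-unit step]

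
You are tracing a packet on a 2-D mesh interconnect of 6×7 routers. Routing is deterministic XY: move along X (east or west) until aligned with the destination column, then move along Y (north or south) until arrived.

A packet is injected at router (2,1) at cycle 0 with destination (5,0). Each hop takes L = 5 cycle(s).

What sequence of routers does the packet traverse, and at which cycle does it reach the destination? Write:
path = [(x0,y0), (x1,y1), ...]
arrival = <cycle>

path = [(2,1), (3,1), (4,1), (5,1), (5,0)]
arrival = 20

[0] x=2 y=1 t=0
[1] x=3 y=1 t=5 →E
[2] x=4 y=1 t=10 →E
[3] x=5 y=1 t=15 →E
[4] x=5 y=0 t=20 →S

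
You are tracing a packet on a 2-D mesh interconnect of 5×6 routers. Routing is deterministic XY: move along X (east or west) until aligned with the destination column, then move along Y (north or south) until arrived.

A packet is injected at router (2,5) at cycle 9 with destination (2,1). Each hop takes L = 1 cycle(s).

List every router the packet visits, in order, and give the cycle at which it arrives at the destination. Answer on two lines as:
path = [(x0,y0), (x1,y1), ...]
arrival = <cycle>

path = [(2,5), (2,4), (2,3), (2,2), (2,1)]
arrival = 13

#0 — 2,5 | c9
#1 — 2,4 | c10 | S
#2 — 2,3 | c11 | S
#3 — 2,2 | c12 | S
#4 — 2,1 | c13 | S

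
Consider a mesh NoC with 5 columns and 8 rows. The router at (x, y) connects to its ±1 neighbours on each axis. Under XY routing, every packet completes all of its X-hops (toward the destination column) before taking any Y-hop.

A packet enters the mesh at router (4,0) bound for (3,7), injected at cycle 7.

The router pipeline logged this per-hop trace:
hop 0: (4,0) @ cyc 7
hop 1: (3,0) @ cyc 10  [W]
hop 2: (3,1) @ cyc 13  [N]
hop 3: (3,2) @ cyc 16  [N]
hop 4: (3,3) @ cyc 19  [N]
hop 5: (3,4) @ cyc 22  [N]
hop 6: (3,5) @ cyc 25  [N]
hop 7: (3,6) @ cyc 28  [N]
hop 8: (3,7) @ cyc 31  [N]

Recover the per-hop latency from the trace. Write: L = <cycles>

L = 3

Δcyc across hop 0→1: 10 − 7 = 3.
Per-hop latency L = Δcyc = 3.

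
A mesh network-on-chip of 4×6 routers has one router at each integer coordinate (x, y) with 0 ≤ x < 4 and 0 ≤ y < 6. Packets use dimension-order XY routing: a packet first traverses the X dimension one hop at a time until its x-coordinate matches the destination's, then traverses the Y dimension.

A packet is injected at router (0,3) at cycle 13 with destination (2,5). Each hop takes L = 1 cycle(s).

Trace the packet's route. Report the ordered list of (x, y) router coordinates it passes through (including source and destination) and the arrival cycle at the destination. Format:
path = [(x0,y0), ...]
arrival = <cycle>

path = [(0,3), (1,3), (2,3), (2,4), (2,5)]
arrival = 17

hop 0: (0,3) @ cyc 13
hop 1: (1,3) @ cyc 14  [E]
hop 2: (2,3) @ cyc 15  [E]
hop 3: (2,4) @ cyc 16  [N]
hop 4: (2,5) @ cyc 17  [N]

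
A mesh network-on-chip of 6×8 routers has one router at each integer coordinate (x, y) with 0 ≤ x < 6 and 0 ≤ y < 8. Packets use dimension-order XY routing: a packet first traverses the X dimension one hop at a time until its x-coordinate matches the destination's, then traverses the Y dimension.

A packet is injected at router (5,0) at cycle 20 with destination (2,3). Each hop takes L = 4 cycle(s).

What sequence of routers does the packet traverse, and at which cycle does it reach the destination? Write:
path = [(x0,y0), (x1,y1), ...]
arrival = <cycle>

path = [(5,0), (4,0), (3,0), (2,0), (2,1), (2,2), (2,3)]
arrival = 44

  0. router=(5,0) cycle=20 (inject)
  1. router=(4,0) cycle=24 dir=W
  2. router=(3,0) cycle=28 dir=W
  3. router=(2,0) cycle=32 dir=W
  4. router=(2,1) cycle=36 dir=N
  5. router=(2,2) cycle=40 dir=N
  6. router=(2,3) cycle=44 dir=N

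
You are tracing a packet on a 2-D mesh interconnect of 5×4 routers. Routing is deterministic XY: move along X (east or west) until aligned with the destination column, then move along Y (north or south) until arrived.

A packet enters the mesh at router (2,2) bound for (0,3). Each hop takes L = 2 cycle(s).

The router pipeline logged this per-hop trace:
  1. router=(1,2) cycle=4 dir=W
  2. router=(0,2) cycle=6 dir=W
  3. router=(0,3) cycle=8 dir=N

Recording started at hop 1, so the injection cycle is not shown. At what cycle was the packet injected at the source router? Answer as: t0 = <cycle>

t0 = 2

Hop 1 reached at cycle 4; hop k is at t0 + k·L.
Subtract one hop: t0 = 4 − 2 = 2.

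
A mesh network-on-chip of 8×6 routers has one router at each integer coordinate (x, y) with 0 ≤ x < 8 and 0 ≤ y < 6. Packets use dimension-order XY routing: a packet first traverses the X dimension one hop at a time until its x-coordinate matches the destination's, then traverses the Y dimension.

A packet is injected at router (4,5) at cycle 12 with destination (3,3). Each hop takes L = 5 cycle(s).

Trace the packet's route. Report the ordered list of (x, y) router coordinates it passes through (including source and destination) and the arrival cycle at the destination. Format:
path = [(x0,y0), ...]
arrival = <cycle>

t=12: at (4,5)
t=17: at (3,5) after W
t=22: at (3,4) after S
t=27: at (3,3) after S

path = [(4,5), (3,5), (3,4), (3,3)]
arrival = 27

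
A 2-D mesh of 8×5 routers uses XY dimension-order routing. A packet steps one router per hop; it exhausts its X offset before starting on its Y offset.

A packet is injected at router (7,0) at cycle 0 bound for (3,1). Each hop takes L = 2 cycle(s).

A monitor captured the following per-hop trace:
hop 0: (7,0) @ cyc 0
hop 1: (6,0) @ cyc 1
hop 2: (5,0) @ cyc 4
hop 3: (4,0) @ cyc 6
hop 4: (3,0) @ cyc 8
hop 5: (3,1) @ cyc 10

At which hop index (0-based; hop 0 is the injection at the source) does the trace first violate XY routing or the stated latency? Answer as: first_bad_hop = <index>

[1] (-1,+0) / 1c ⇒ BAD: Δcyc=1≠L

first_bad_hop = 1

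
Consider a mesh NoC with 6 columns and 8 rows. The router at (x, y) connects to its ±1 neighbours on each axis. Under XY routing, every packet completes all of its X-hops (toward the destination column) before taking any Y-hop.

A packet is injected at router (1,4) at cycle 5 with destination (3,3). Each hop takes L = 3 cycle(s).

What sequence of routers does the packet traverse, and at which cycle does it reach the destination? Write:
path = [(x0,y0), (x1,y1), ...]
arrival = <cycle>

  0. router=(1,4) cycle=5 (inject)
  1. router=(2,4) cycle=8 dir=E
  2. router=(3,4) cycle=11 dir=E
  3. router=(3,3) cycle=14 dir=S

path = [(1,4), (2,4), (3,4), (3,3)]
arrival = 14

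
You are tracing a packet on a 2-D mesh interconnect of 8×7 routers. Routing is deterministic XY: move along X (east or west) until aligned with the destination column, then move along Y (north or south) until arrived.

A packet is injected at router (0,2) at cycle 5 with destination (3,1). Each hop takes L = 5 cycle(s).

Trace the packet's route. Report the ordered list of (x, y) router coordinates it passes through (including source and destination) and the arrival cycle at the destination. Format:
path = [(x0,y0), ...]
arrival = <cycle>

[0] x=0 y=2 t=5
[1] x=1 y=2 t=10 →E
[2] x=2 y=2 t=15 →E
[3] x=3 y=2 t=20 →E
[4] x=3 y=1 t=25 →S

path = [(0,2), (1,2), (2,2), (3,2), (3,1)]
arrival = 25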